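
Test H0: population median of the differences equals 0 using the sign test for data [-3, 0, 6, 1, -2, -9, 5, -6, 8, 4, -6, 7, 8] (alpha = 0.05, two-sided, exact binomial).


Step 1: Discard zero differences. Original n = 13; n_eff = number of nonzero differences = 12.
Nonzero differences (with sign): -3, +6, +1, -2, -9, +5, -6, +8, +4, -6, +7, +8
Step 2: Count signs: positive = 7, negative = 5.
Step 3: Under H0: P(positive) = 0.5, so the number of positives S ~ Bin(12, 0.5).
Step 4: Two-sided exact p-value = sum of Bin(12,0.5) probabilities at or below the observed probability = 0.774414.
Step 5: alpha = 0.05. fail to reject H0.

n_eff = 12, pos = 7, neg = 5, p = 0.774414, fail to reject H0.


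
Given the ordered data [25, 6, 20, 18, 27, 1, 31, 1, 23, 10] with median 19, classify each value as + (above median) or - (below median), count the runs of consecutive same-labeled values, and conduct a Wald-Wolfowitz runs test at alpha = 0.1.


Step 1: Compute median = 19; label A = above, B = below.
Labels in order: ABABABABAB  (n_A = 5, n_B = 5)
Step 2: Count runs R = 10.
Step 3: Under H0 (random ordering), E[R] = 2*n_A*n_B/(n_A+n_B) + 1 = 2*5*5/10 + 1 = 6.0000.
        Var[R] = 2*n_A*n_B*(2*n_A*n_B - n_A - n_B) / ((n_A+n_B)^2 * (n_A+n_B-1)) = 2000/900 = 2.2222.
        SD[R] = 1.4907.
Step 4: Continuity-corrected z = (R - 0.5 - E[R]) / SD[R] = (10 - 0.5 - 6.0000) / 1.4907 = 2.3479.
Step 5: Two-sided p-value via normal approximation = 2*(1 - Phi(|z|)) = 0.018881.
Step 6: alpha = 0.1. reject H0.

R = 10, z = 2.3479, p = 0.018881, reject H0.


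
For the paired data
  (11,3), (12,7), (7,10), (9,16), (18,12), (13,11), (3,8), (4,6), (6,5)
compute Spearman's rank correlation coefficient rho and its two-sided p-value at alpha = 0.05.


Step 1: Rank x and y separately (midranks; no ties here).
rank(x): 11->6, 12->7, 7->4, 9->5, 18->9, 13->8, 3->1, 4->2, 6->3
rank(y): 3->1, 7->4, 10->6, 16->9, 12->8, 11->7, 8->5, 6->3, 5->2
Step 2: d_i = R_x(i) - R_y(i); compute d_i^2.
  (6-1)^2=25, (7-4)^2=9, (4-6)^2=4, (5-9)^2=16, (9-8)^2=1, (8-7)^2=1, (1-5)^2=16, (2-3)^2=1, (3-2)^2=1
sum(d^2) = 74.
Step 3: rho = 1 - 6*74 / (9*(9^2 - 1)) = 1 - 444/720 = 0.383333.
Step 4: Under H0, t = rho * sqrt((n-2)/(1-rho^2)) = 1.0981 ~ t(7).
Step 5: Two-sided p-value from the t-distribution with 7 df = 0.308495.
Step 6: alpha = 0.05. fail to reject H0.

rho = 0.3833, p = 0.308495, fail to reject H0 at alpha = 0.05.


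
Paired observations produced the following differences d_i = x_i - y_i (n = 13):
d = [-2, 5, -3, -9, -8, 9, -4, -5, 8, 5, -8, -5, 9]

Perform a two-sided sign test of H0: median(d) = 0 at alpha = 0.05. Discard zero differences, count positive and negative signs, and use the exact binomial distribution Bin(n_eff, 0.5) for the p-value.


Step 1: Discard zero differences. Original n = 13; n_eff = number of nonzero differences = 13.
Nonzero differences (with sign): -2, +5, -3, -9, -8, +9, -4, -5, +8, +5, -8, -5, +9
Step 2: Count signs: positive = 5, negative = 8.
Step 3: Under H0: P(positive) = 0.5, so the number of positives S ~ Bin(13, 0.5).
Step 4: Two-sided exact p-value = sum of Bin(13,0.5) probabilities at or below the observed probability = 0.581055.
Step 5: alpha = 0.05. fail to reject H0.

n_eff = 13, pos = 5, neg = 8, p = 0.581055, fail to reject H0.


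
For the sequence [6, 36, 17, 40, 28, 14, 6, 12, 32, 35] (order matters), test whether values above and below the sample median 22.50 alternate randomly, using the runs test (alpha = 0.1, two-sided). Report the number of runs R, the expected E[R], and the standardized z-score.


Step 1: Compute median = 22.50; label A = above, B = below.
Labels in order: BABAABBBAA  (n_A = 5, n_B = 5)
Step 2: Count runs R = 6.
Step 3: Under H0 (random ordering), E[R] = 2*n_A*n_B/(n_A+n_B) + 1 = 2*5*5/10 + 1 = 6.0000.
        Var[R] = 2*n_A*n_B*(2*n_A*n_B - n_A - n_B) / ((n_A+n_B)^2 * (n_A+n_B-1)) = 2000/900 = 2.2222.
        SD[R] = 1.4907.
Step 4: R = E[R], so z = 0 with no continuity correction.
Step 5: Two-sided p-value via normal approximation = 2*(1 - Phi(|z|)) = 1.000000.
Step 6: alpha = 0.1. fail to reject H0.

R = 6, z = 0.0000, p = 1.000000, fail to reject H0.


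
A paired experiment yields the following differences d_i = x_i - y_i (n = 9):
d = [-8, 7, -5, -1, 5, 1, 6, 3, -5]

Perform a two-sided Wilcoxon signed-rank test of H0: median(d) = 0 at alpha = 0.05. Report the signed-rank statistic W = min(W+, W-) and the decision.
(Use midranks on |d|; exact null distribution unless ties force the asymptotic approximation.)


Step 1: Drop any zero differences (none here) and take |d_i|.
|d| = [8, 7, 5, 1, 5, 1, 6, 3, 5]
Step 2: Midrank |d_i| (ties get averaged ranks).
ranks: |8|->9, |7|->8, |5|->5, |1|->1.5, |5|->5, |1|->1.5, |6|->7, |3|->3, |5|->5
Step 3: Attach original signs; sum ranks with positive sign and with negative sign.
W+ = 8 + 5 + 1.5 + 7 + 3 = 24.5
W- = 9 + 5 + 1.5 + 5 = 20.5
(Check: W+ + W- = 45 should equal n(n+1)/2 = 45.)
Step 4: Test statistic W = min(W+, W-) = 20.5.
Step 5: Ties in |d|, so use the tie-corrected normal approximation.
        E[W] = n(n+1)/4 = 9*10/4 = 22.5.
        Tie groups: |d|=1 (t=2), |d|=5 (t=3); sum(t^3 - t) = 30.
        Var[W] = n(n+1)(2n+1)/24 - sum(t^3-t)/48 = 1710/24 - 30/48 = 70.625.
        z = (W - E[W]) / sqrt(Var[W]) = (20.5 - 22.5) / 8.4039 = -0.2380.
        Two-sided p = 2*Phi(z) = 0.811892.
Step 6: alpha = 0.05. fail to reject H0.

W+ = 24.5, W- = 20.5, W = min = 20.5, p = 0.811892, fail to reject H0.


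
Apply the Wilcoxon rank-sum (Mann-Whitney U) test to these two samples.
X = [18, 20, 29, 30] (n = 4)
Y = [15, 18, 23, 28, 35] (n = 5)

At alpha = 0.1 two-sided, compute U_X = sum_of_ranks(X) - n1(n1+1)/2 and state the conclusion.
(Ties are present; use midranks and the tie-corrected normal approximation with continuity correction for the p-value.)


Step 1: Combine and sort all 9 observations; assign midranks.
sorted (value, group): (15,Y), (18,X), (18,Y), (20,X), (23,Y), (28,Y), (29,X), (30,X), (35,Y)
ranks: 15->1, 18->2.5, 18->2.5, 20->4, 23->5, 28->6, 29->7, 30->8, 35->9
Step 2: Rank sum for X: R1 = 2.5 + 4 + 7 + 8 = 21.5.
Step 3: U_X = R1 - n1(n1+1)/2 = 21.5 - 4*5/2 = 21.5 - 10 = 11.5.
       U_Y = n1*n2 - U_X = 20 - 11.5 = 8.5.
Step 4: Ties are present, so use the tie-corrected normal approximation (with continuity correction) for the p-value.
Step 5: p-value = 0.805701; compare to alpha = 0.1. fail to reject H0.

U_X = 11.5, p = 0.805701, fail to reject H0 at alpha = 0.1.


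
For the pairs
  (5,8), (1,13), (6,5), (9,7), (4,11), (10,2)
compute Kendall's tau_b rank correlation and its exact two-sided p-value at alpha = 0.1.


Step 1: Enumerate the 15 unordered pairs (i,j) with i<j and classify each by sign(x_j-x_i) * sign(y_j-y_i).
  (1,2):dx=-4,dy=+5->D; (1,3):dx=+1,dy=-3->D; (1,4):dx=+4,dy=-1->D; (1,5):dx=-1,dy=+3->D
  (1,6):dx=+5,dy=-6->D; (2,3):dx=+5,dy=-8->D; (2,4):dx=+8,dy=-6->D; (2,5):dx=+3,dy=-2->D
  (2,6):dx=+9,dy=-11->D; (3,4):dx=+3,dy=+2->C; (3,5):dx=-2,dy=+6->D; (3,6):dx=+4,dy=-3->D
  (4,5):dx=-5,dy=+4->D; (4,6):dx=+1,dy=-5->D; (5,6):dx=+6,dy=-9->D
Step 2: C = 1, D = 14, total pairs = 15.
Step 3: tau = (C - D)/(n(n-1)/2) = (1 - 14)/15 = -0.866667.
Step 4: Exact two-sided p-value (enumerate n! = 720 permutations of y under H0): p = 0.016667.
Step 5: alpha = 0.1. reject H0.

tau_b = -0.8667 (C=1, D=14), p = 0.016667, reject H0.


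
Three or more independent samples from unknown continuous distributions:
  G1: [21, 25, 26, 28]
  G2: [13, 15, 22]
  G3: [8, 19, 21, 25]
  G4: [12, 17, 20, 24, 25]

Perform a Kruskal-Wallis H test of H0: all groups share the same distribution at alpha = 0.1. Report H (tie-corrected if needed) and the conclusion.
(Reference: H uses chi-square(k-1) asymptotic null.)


Step 1: Combine all N = 16 observations and assign midranks.
sorted (value, group, rank): (8,G3,1), (12,G4,2), (13,G2,3), (15,G2,4), (17,G4,5), (19,G3,6), (20,G4,7), (21,G1,8.5), (21,G3,8.5), (22,G2,10), (24,G4,11), (25,G1,13), (25,G3,13), (25,G4,13), (26,G1,15), (28,G1,16)
Step 2: Sum ranks within each group.
R_1 = 52.5 (n_1 = 4)
R_2 = 17 (n_2 = 3)
R_3 = 28.5 (n_3 = 4)
R_4 = 38 (n_4 = 5)
Step 3: H = 12/(N(N+1)) * sum(R_i^2/n_i) - 3(N+1)
     = 12/(16*17) * (52.5^2/4 + 17^2/3 + 28.5^2/4 + 38^2/5) - 3*17
     = 0.044118 * 1277.26 - 51
     = 5.349632.
Step 4: Ties present; correction factor C = 1 - 30/(16^3 - 16) = 0.992647. Corrected H = 5.349632 / 0.992647 = 5.389259.
Step 5: Under H0, H ~ chi^2(3); p-value = 0.145414.
Step 6: alpha = 0.1. fail to reject H0.

H = 5.3893, df = 3, p = 0.145414, fail to reject H0.


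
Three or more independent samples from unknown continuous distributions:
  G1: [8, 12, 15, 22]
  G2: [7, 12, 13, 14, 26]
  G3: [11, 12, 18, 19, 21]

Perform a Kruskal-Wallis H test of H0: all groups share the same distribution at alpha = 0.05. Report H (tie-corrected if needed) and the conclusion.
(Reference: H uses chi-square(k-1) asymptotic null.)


Step 1: Combine all N = 14 observations and assign midranks.
sorted (value, group, rank): (7,G2,1), (8,G1,2), (11,G3,3), (12,G1,5), (12,G2,5), (12,G3,5), (13,G2,7), (14,G2,8), (15,G1,9), (18,G3,10), (19,G3,11), (21,G3,12), (22,G1,13), (26,G2,14)
Step 2: Sum ranks within each group.
R_1 = 29 (n_1 = 4)
R_2 = 35 (n_2 = 5)
R_3 = 41 (n_3 = 5)
Step 3: H = 12/(N(N+1)) * sum(R_i^2/n_i) - 3(N+1)
     = 12/(14*15) * (29^2/4 + 35^2/5 + 41^2/5) - 3*15
     = 0.057143 * 791.45 - 45
     = 0.225714.
Step 4: Ties present; correction factor C = 1 - 24/(14^3 - 14) = 0.991209. Corrected H = 0.225714 / 0.991209 = 0.227716.
Step 5: Under H0, H ~ chi^2(2); p-value = 0.892385.
Step 6: alpha = 0.05. fail to reject H0.

H = 0.2277, df = 2, p = 0.892385, fail to reject H0.


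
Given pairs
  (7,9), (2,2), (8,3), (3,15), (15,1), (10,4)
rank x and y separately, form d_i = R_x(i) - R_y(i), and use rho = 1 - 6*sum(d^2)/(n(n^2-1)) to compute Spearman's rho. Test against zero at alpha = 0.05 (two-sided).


Step 1: Rank x and y separately (midranks; no ties here).
rank(x): 7->3, 2->1, 8->4, 3->2, 15->6, 10->5
rank(y): 9->5, 2->2, 3->3, 15->6, 1->1, 4->4
Step 2: d_i = R_x(i) - R_y(i); compute d_i^2.
  (3-5)^2=4, (1-2)^2=1, (4-3)^2=1, (2-6)^2=16, (6-1)^2=25, (5-4)^2=1
sum(d^2) = 48.
Step 3: rho = 1 - 6*48 / (6*(6^2 - 1)) = 1 - 288/210 = -0.371429.
Step 4: Under H0, t = rho * sqrt((n-2)/(1-rho^2)) = -0.8001 ~ t(4).
Step 5: Two-sided p-value from the t-distribution with 4 df = 0.468478.
Step 6: alpha = 0.05. fail to reject H0.

rho = -0.3714, p = 0.468478, fail to reject H0 at alpha = 0.05.


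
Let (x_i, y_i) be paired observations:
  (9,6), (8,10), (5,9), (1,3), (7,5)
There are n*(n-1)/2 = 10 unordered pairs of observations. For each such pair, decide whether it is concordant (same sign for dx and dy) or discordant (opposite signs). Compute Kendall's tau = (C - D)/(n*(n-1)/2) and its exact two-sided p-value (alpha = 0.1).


Step 1: Enumerate the 10 unordered pairs (i,j) with i<j and classify each by sign(x_j-x_i) * sign(y_j-y_i).
  (1,2):dx=-1,dy=+4->D; (1,3):dx=-4,dy=+3->D; (1,4):dx=-8,dy=-3->C; (1,5):dx=-2,dy=-1->C
  (2,3):dx=-3,dy=-1->C; (2,4):dx=-7,dy=-7->C; (2,5):dx=-1,dy=-5->C; (3,4):dx=-4,dy=-6->C
  (3,5):dx=+2,dy=-4->D; (4,5):dx=+6,dy=+2->C
Step 2: C = 7, D = 3, total pairs = 10.
Step 3: tau = (C - D)/(n(n-1)/2) = (7 - 3)/10 = 0.400000.
Step 4: Exact two-sided p-value (enumerate n! = 120 permutations of y under H0): p = 0.483333.
Step 5: alpha = 0.1. fail to reject H0.

tau_b = 0.4000 (C=7, D=3), p = 0.483333, fail to reject H0.


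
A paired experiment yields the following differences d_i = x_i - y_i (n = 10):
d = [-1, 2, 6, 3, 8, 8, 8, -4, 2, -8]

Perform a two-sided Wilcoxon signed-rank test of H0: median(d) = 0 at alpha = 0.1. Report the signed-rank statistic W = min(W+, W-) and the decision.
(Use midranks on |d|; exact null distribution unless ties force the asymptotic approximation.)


Step 1: Drop any zero differences (none here) and take |d_i|.
|d| = [1, 2, 6, 3, 8, 8, 8, 4, 2, 8]
Step 2: Midrank |d_i| (ties get averaged ranks).
ranks: |1|->1, |2|->2.5, |6|->6, |3|->4, |8|->8.5, |8|->8.5, |8|->8.5, |4|->5, |2|->2.5, |8|->8.5
Step 3: Attach original signs; sum ranks with positive sign and with negative sign.
W+ = 2.5 + 6 + 4 + 8.5 + 8.5 + 8.5 + 2.5 = 40.5
W- = 1 + 5 + 8.5 = 14.5
(Check: W+ + W- = 55 should equal n(n+1)/2 = 55.)
Step 4: Test statistic W = min(W+, W-) = 14.5.
Step 5: Ties in |d|, so use the tie-corrected normal approximation.
        E[W] = n(n+1)/4 = 10*11/4 = 27.5.
        Tie groups: |d|=2 (t=2), |d|=8 (t=4); sum(t^3 - t) = 66.
        Var[W] = n(n+1)(2n+1)/24 - sum(t^3-t)/48 = 2310/24 - 66/48 = 94.875.
        z = (W - E[W]) / sqrt(Var[W]) = (14.5 - 27.5) / 9.7404 = -1.3347.
        Two-sided p = 2*Phi(z) = 0.181991.
Step 6: alpha = 0.1. fail to reject H0.

W+ = 40.5, W- = 14.5, W = min = 14.5, p = 0.181991, fail to reject H0.


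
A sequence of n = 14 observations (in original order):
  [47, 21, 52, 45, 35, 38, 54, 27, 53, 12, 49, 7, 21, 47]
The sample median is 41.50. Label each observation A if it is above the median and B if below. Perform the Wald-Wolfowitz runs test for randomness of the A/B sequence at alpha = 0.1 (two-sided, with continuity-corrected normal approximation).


Step 1: Compute median = 41.50; label A = above, B = below.
Labels in order: ABAABBABABABBA  (n_A = 7, n_B = 7)
Step 2: Count runs R = 11.
Step 3: Under H0 (random ordering), E[R] = 2*n_A*n_B/(n_A+n_B) + 1 = 2*7*7/14 + 1 = 8.0000.
        Var[R] = 2*n_A*n_B*(2*n_A*n_B - n_A - n_B) / ((n_A+n_B)^2 * (n_A+n_B-1)) = 8232/2548 = 3.2308.
        SD[R] = 1.7974.
Step 4: Continuity-corrected z = (R - 0.5 - E[R]) / SD[R] = (11 - 0.5 - 8.0000) / 1.7974 = 1.3909.
Step 5: Two-sided p-value via normal approximation = 2*(1 - Phi(|z|)) = 0.164264.
Step 6: alpha = 0.1. fail to reject H0.

R = 11, z = 1.3909, p = 0.164264, fail to reject H0.


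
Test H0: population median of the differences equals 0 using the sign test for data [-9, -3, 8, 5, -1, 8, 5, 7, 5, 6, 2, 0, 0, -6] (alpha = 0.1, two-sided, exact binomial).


Step 1: Discard zero differences. Original n = 14; n_eff = number of nonzero differences = 12.
Nonzero differences (with sign): -9, -3, +8, +5, -1, +8, +5, +7, +5, +6, +2, -6
Step 2: Count signs: positive = 8, negative = 4.
Step 3: Under H0: P(positive) = 0.5, so the number of positives S ~ Bin(12, 0.5).
Step 4: Two-sided exact p-value = sum of Bin(12,0.5) probabilities at or below the observed probability = 0.387695.
Step 5: alpha = 0.1. fail to reject H0.

n_eff = 12, pos = 8, neg = 4, p = 0.387695, fail to reject H0.


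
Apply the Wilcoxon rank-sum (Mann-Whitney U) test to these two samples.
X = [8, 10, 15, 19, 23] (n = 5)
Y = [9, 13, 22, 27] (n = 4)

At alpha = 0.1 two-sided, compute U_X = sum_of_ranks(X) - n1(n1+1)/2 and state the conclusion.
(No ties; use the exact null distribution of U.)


Step 1: Combine and sort all 9 observations; assign midranks.
sorted (value, group): (8,X), (9,Y), (10,X), (13,Y), (15,X), (19,X), (22,Y), (23,X), (27,Y)
ranks: 8->1, 9->2, 10->3, 13->4, 15->5, 19->6, 22->7, 23->8, 27->9
Step 2: Rank sum for X: R1 = 1 + 3 + 5 + 6 + 8 = 23.
Step 3: U_X = R1 - n1(n1+1)/2 = 23 - 5*6/2 = 23 - 15 = 8.
       U_Y = n1*n2 - U_X = 20 - 8 = 12.
Step 4: No ties, so the exact null distribution of U (based on enumerating the C(9,5) = 126 equally likely rank assignments) gives the two-sided p-value.
Step 5: p-value = 0.730159; compare to alpha = 0.1. fail to reject H0.

U_X = 8, p = 0.730159, fail to reject H0 at alpha = 0.1.


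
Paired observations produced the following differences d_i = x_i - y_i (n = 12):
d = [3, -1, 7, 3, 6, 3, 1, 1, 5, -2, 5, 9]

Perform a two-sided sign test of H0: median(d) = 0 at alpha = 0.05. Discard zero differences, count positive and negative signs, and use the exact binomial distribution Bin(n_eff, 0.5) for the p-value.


Step 1: Discard zero differences. Original n = 12; n_eff = number of nonzero differences = 12.
Nonzero differences (with sign): +3, -1, +7, +3, +6, +3, +1, +1, +5, -2, +5, +9
Step 2: Count signs: positive = 10, negative = 2.
Step 3: Under H0: P(positive) = 0.5, so the number of positives S ~ Bin(12, 0.5).
Step 4: Two-sided exact p-value = sum of Bin(12,0.5) probabilities at or below the observed probability = 0.038574.
Step 5: alpha = 0.05. reject H0.

n_eff = 12, pos = 10, neg = 2, p = 0.038574, reject H0.


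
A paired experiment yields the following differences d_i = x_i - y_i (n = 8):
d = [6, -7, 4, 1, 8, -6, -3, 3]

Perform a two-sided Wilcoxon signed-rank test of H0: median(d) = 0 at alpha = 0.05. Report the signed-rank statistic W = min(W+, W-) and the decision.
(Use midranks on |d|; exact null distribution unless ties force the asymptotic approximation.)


Step 1: Drop any zero differences (none here) and take |d_i|.
|d| = [6, 7, 4, 1, 8, 6, 3, 3]
Step 2: Midrank |d_i| (ties get averaged ranks).
ranks: |6|->5.5, |7|->7, |4|->4, |1|->1, |8|->8, |6|->5.5, |3|->2.5, |3|->2.5
Step 3: Attach original signs; sum ranks with positive sign and with negative sign.
W+ = 5.5 + 4 + 1 + 8 + 2.5 = 21
W- = 7 + 5.5 + 2.5 = 15
(Check: W+ + W- = 36 should equal n(n+1)/2 = 36.)
Step 4: Test statistic W = min(W+, W-) = 15.
Step 5: Ties in |d|, so use the tie-corrected normal approximation.
        E[W] = n(n+1)/4 = 8*9/4 = 18.
        Tie groups: |d|=3 (t=2), |d|=6 (t=2); sum(t^3 - t) = 12.
        Var[W] = n(n+1)(2n+1)/24 - sum(t^3-t)/48 = 1224/24 - 12/48 = 50.75.
        z = (W - E[W]) / sqrt(Var[W]) = (15 - 18) / 7.1239 = -0.4211.
        Two-sided p = 2*Phi(z) = 0.673669.
Step 6: alpha = 0.05. fail to reject H0.

W+ = 21, W- = 15, W = min = 15, p = 0.673669, fail to reject H0.


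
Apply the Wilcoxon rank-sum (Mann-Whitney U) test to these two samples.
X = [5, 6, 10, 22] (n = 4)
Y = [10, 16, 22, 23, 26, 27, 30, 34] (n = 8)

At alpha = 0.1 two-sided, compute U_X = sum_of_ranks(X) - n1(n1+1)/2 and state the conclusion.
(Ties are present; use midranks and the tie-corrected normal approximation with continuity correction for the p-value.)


Step 1: Combine and sort all 12 observations; assign midranks.
sorted (value, group): (5,X), (6,X), (10,X), (10,Y), (16,Y), (22,X), (22,Y), (23,Y), (26,Y), (27,Y), (30,Y), (34,Y)
ranks: 5->1, 6->2, 10->3.5, 10->3.5, 16->5, 22->6.5, 22->6.5, 23->8, 26->9, 27->10, 30->11, 34->12
Step 2: Rank sum for X: R1 = 1 + 2 + 3.5 + 6.5 = 13.
Step 3: U_X = R1 - n1(n1+1)/2 = 13 - 4*5/2 = 13 - 10 = 3.
       U_Y = n1*n2 - U_X = 32 - 3 = 29.
Step 4: Ties are present, so use the tie-corrected normal approximation (with continuity correction) for the p-value.
Step 5: p-value = 0.033132; compare to alpha = 0.1. reject H0.

U_X = 3, p = 0.033132, reject H0 at alpha = 0.1.


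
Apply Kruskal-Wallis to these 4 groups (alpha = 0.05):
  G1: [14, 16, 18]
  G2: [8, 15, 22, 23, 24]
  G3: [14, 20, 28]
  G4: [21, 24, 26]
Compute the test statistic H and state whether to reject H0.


Step 1: Combine all N = 14 observations and assign midranks.
sorted (value, group, rank): (8,G2,1), (14,G1,2.5), (14,G3,2.5), (15,G2,4), (16,G1,5), (18,G1,6), (20,G3,7), (21,G4,8), (22,G2,9), (23,G2,10), (24,G2,11.5), (24,G4,11.5), (26,G4,13), (28,G3,14)
Step 2: Sum ranks within each group.
R_1 = 13.5 (n_1 = 3)
R_2 = 35.5 (n_2 = 5)
R_3 = 23.5 (n_3 = 3)
R_4 = 32.5 (n_4 = 3)
Step 3: H = 12/(N(N+1)) * sum(R_i^2/n_i) - 3(N+1)
     = 12/(14*15) * (13.5^2/3 + 35.5^2/5 + 23.5^2/3 + 32.5^2/3) - 3*15
     = 0.057143 * 848.967 - 45
     = 3.512381.
Step 4: Ties present; correction factor C = 1 - 12/(14^3 - 14) = 0.995604. Corrected H = 3.512381 / 0.995604 = 3.527888.
Step 5: Under H0, H ~ chi^2(3); p-value = 0.317163.
Step 6: alpha = 0.05. fail to reject H0.

H = 3.5279, df = 3, p = 0.317163, fail to reject H0.


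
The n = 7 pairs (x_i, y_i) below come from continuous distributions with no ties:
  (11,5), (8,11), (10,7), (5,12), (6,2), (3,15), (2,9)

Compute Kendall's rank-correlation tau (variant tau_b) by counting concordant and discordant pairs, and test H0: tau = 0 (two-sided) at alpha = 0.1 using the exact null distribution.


Step 1: Enumerate the 21 unordered pairs (i,j) with i<j and classify each by sign(x_j-x_i) * sign(y_j-y_i).
  (1,2):dx=-3,dy=+6->D; (1,3):dx=-1,dy=+2->D; (1,4):dx=-6,dy=+7->D; (1,5):dx=-5,dy=-3->C
  (1,6):dx=-8,dy=+10->D; (1,7):dx=-9,dy=+4->D; (2,3):dx=+2,dy=-4->D; (2,4):dx=-3,dy=+1->D
  (2,5):dx=-2,dy=-9->C; (2,6):dx=-5,dy=+4->D; (2,7):dx=-6,dy=-2->C; (3,4):dx=-5,dy=+5->D
  (3,5):dx=-4,dy=-5->C; (3,6):dx=-7,dy=+8->D; (3,7):dx=-8,dy=+2->D; (4,5):dx=+1,dy=-10->D
  (4,6):dx=-2,dy=+3->D; (4,7):dx=-3,dy=-3->C; (5,6):dx=-3,dy=+13->D; (5,7):dx=-4,dy=+7->D
  (6,7):dx=-1,dy=-6->C
Step 2: C = 6, D = 15, total pairs = 21.
Step 3: tau = (C - D)/(n(n-1)/2) = (6 - 15)/21 = -0.428571.
Step 4: Exact two-sided p-value (enumerate n! = 5040 permutations of y under H0): p = 0.238889.
Step 5: alpha = 0.1. fail to reject H0.

tau_b = -0.4286 (C=6, D=15), p = 0.238889, fail to reject H0.


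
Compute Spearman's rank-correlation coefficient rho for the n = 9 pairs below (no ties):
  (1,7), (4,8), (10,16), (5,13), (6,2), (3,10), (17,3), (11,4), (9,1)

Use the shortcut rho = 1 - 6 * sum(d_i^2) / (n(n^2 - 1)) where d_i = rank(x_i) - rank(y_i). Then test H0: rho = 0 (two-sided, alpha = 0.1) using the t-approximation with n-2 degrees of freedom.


Step 1: Rank x and y separately (midranks; no ties here).
rank(x): 1->1, 4->3, 10->7, 5->4, 6->5, 3->2, 17->9, 11->8, 9->6
rank(y): 7->5, 8->6, 16->9, 13->8, 2->2, 10->7, 3->3, 4->4, 1->1
Step 2: d_i = R_x(i) - R_y(i); compute d_i^2.
  (1-5)^2=16, (3-6)^2=9, (7-9)^2=4, (4-8)^2=16, (5-2)^2=9, (2-7)^2=25, (9-3)^2=36, (8-4)^2=16, (6-1)^2=25
sum(d^2) = 156.
Step 3: rho = 1 - 6*156 / (9*(9^2 - 1)) = 1 - 936/720 = -0.300000.
Step 4: Under H0, t = rho * sqrt((n-2)/(1-rho^2)) = -0.8321 ~ t(7).
Step 5: Two-sided p-value from the t-distribution with 7 df = 0.432845.
Step 6: alpha = 0.1. fail to reject H0.

rho = -0.3000, p = 0.432845, fail to reject H0 at alpha = 0.1.


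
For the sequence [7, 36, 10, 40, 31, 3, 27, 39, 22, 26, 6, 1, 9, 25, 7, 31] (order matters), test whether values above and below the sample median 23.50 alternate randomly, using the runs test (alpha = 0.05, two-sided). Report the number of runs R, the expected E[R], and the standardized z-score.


Step 1: Compute median = 23.50; label A = above, B = below.
Labels in order: BABAABAABABBBABA  (n_A = 8, n_B = 8)
Step 2: Count runs R = 12.
Step 3: Under H0 (random ordering), E[R] = 2*n_A*n_B/(n_A+n_B) + 1 = 2*8*8/16 + 1 = 9.0000.
        Var[R] = 2*n_A*n_B*(2*n_A*n_B - n_A - n_B) / ((n_A+n_B)^2 * (n_A+n_B-1)) = 14336/3840 = 3.7333.
        SD[R] = 1.9322.
Step 4: Continuity-corrected z = (R - 0.5 - E[R]) / SD[R] = (12 - 0.5 - 9.0000) / 1.9322 = 1.2939.
Step 5: Two-sided p-value via normal approximation = 2*(1 - Phi(|z|)) = 0.195709.
Step 6: alpha = 0.05. fail to reject H0.

R = 12, z = 1.2939, p = 0.195709, fail to reject H0.


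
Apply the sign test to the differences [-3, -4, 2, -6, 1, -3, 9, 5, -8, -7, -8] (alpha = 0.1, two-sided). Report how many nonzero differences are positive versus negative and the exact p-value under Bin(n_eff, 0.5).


Step 1: Discard zero differences. Original n = 11; n_eff = number of nonzero differences = 11.
Nonzero differences (with sign): -3, -4, +2, -6, +1, -3, +9, +5, -8, -7, -8
Step 2: Count signs: positive = 4, negative = 7.
Step 3: Under H0: P(positive) = 0.5, so the number of positives S ~ Bin(11, 0.5).
Step 4: Two-sided exact p-value = sum of Bin(11,0.5) probabilities at or below the observed probability = 0.548828.
Step 5: alpha = 0.1. fail to reject H0.

n_eff = 11, pos = 4, neg = 7, p = 0.548828, fail to reject H0.


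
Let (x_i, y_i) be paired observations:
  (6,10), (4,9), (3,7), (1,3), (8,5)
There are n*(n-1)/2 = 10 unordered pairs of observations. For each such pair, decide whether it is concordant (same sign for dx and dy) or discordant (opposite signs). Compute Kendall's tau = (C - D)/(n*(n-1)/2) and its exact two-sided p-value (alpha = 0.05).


Step 1: Enumerate the 10 unordered pairs (i,j) with i<j and classify each by sign(x_j-x_i) * sign(y_j-y_i).
  (1,2):dx=-2,dy=-1->C; (1,3):dx=-3,dy=-3->C; (1,4):dx=-5,dy=-7->C; (1,5):dx=+2,dy=-5->D
  (2,3):dx=-1,dy=-2->C; (2,4):dx=-3,dy=-6->C; (2,5):dx=+4,dy=-4->D; (3,4):dx=-2,dy=-4->C
  (3,5):dx=+5,dy=-2->D; (4,5):dx=+7,dy=+2->C
Step 2: C = 7, D = 3, total pairs = 10.
Step 3: tau = (C - D)/(n(n-1)/2) = (7 - 3)/10 = 0.400000.
Step 4: Exact two-sided p-value (enumerate n! = 120 permutations of y under H0): p = 0.483333.
Step 5: alpha = 0.05. fail to reject H0.

tau_b = 0.4000 (C=7, D=3), p = 0.483333, fail to reject H0.


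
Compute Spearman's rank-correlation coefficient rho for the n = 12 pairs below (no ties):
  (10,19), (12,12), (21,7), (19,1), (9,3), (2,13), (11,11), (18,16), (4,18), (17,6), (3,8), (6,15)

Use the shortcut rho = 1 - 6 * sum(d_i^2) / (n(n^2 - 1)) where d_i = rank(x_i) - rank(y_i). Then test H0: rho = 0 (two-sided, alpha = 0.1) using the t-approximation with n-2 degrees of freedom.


Step 1: Rank x and y separately (midranks; no ties here).
rank(x): 10->6, 12->8, 21->12, 19->11, 9->5, 2->1, 11->7, 18->10, 4->3, 17->9, 3->2, 6->4
rank(y): 19->12, 12->7, 7->4, 1->1, 3->2, 13->8, 11->6, 16->10, 18->11, 6->3, 8->5, 15->9
Step 2: d_i = R_x(i) - R_y(i); compute d_i^2.
  (6-12)^2=36, (8-7)^2=1, (12-4)^2=64, (11-1)^2=100, (5-2)^2=9, (1-8)^2=49, (7-6)^2=1, (10-10)^2=0, (3-11)^2=64, (9-3)^2=36, (2-5)^2=9, (4-9)^2=25
sum(d^2) = 394.
Step 3: rho = 1 - 6*394 / (12*(12^2 - 1)) = 1 - 2364/1716 = -0.377622.
Step 4: Under H0, t = rho * sqrt((n-2)/(1-rho^2)) = -1.2896 ~ t(10).
Step 5: Two-sided p-value from the t-distribution with 10 df = 0.226206.
Step 6: alpha = 0.1. fail to reject H0.

rho = -0.3776, p = 0.226206, fail to reject H0 at alpha = 0.1.


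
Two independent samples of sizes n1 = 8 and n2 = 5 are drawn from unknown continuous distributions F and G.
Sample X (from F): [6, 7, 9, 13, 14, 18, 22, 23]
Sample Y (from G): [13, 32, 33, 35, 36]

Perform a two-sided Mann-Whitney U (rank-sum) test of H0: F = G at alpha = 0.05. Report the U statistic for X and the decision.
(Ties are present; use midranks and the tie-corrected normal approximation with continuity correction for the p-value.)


Step 1: Combine and sort all 13 observations; assign midranks.
sorted (value, group): (6,X), (7,X), (9,X), (13,X), (13,Y), (14,X), (18,X), (22,X), (23,X), (32,Y), (33,Y), (35,Y), (36,Y)
ranks: 6->1, 7->2, 9->3, 13->4.5, 13->4.5, 14->6, 18->7, 22->8, 23->9, 32->10, 33->11, 35->12, 36->13
Step 2: Rank sum for X: R1 = 1 + 2 + 3 + 4.5 + 6 + 7 + 8 + 9 = 40.5.
Step 3: U_X = R1 - n1(n1+1)/2 = 40.5 - 8*9/2 = 40.5 - 36 = 4.5.
       U_Y = n1*n2 - U_X = 40 - 4.5 = 35.5.
Step 4: Ties are present, so use the tie-corrected normal approximation (with continuity correction) for the p-value.
Step 5: p-value = 0.027892; compare to alpha = 0.05. reject H0.

U_X = 4.5, p = 0.027892, reject H0 at alpha = 0.05.


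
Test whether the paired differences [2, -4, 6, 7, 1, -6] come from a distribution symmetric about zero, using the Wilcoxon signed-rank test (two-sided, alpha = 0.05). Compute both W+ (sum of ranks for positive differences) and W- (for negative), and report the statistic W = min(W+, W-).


Step 1: Drop any zero differences (none here) and take |d_i|.
|d| = [2, 4, 6, 7, 1, 6]
Step 2: Midrank |d_i| (ties get averaged ranks).
ranks: |2|->2, |4|->3, |6|->4.5, |7|->6, |1|->1, |6|->4.5
Step 3: Attach original signs; sum ranks with positive sign and with negative sign.
W+ = 2 + 4.5 + 6 + 1 = 13.5
W- = 3 + 4.5 = 7.5
(Check: W+ + W- = 21 should equal n(n+1)/2 = 21.)
Step 4: Test statistic W = min(W+, W-) = 7.5.
Step 5: Ties in |d|, so use the tie-corrected normal approximation.
        E[W] = n(n+1)/4 = 6*7/4 = 10.5.
        Tie groups: |d|=6 (t=2); sum(t^3 - t) = 6.
        Var[W] = n(n+1)(2n+1)/24 - sum(t^3-t)/48 = 546/24 - 6/48 = 22.625.
        z = (W - E[W]) / sqrt(Var[W]) = (7.5 - 10.5) / 4.7566 = -0.6307.
        Two-sided p = 2*Phi(z) = 0.528233.
Step 6: alpha = 0.05. fail to reject H0.

W+ = 13.5, W- = 7.5, W = min = 7.5, p = 0.528233, fail to reject H0.


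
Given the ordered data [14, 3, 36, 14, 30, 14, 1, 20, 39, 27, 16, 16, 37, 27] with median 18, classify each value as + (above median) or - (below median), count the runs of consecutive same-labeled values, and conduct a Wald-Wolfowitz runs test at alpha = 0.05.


Step 1: Compute median = 18; label A = above, B = below.
Labels in order: BBABABBAAABBAA  (n_A = 7, n_B = 7)
Step 2: Count runs R = 8.
Step 3: Under H0 (random ordering), E[R] = 2*n_A*n_B/(n_A+n_B) + 1 = 2*7*7/14 + 1 = 8.0000.
        Var[R] = 2*n_A*n_B*(2*n_A*n_B - n_A - n_B) / ((n_A+n_B)^2 * (n_A+n_B-1)) = 8232/2548 = 3.2308.
        SD[R] = 1.7974.
Step 4: R = E[R], so z = 0 with no continuity correction.
Step 5: Two-sided p-value via normal approximation = 2*(1 - Phi(|z|)) = 1.000000.
Step 6: alpha = 0.05. fail to reject H0.

R = 8, z = 0.0000, p = 1.000000, fail to reject H0.


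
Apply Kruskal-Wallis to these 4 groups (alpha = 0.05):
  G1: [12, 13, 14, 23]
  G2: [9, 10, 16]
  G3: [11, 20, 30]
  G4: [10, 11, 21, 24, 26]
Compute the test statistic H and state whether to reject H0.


Step 1: Combine all N = 15 observations and assign midranks.
sorted (value, group, rank): (9,G2,1), (10,G2,2.5), (10,G4,2.5), (11,G3,4.5), (11,G4,4.5), (12,G1,6), (13,G1,7), (14,G1,8), (16,G2,9), (20,G3,10), (21,G4,11), (23,G1,12), (24,G4,13), (26,G4,14), (30,G3,15)
Step 2: Sum ranks within each group.
R_1 = 33 (n_1 = 4)
R_2 = 12.5 (n_2 = 3)
R_3 = 29.5 (n_3 = 3)
R_4 = 45 (n_4 = 5)
Step 3: H = 12/(N(N+1)) * sum(R_i^2/n_i) - 3(N+1)
     = 12/(15*16) * (33^2/4 + 12.5^2/3 + 29.5^2/3 + 45^2/5) - 3*16
     = 0.050000 * 1019.42 - 48
     = 2.970833.
Step 4: Ties present; correction factor C = 1 - 12/(15^3 - 15) = 0.996429. Corrected H = 2.970833 / 0.996429 = 2.981481.
Step 5: Under H0, H ~ chi^2(3); p-value = 0.394489.
Step 6: alpha = 0.05. fail to reject H0.

H = 2.9815, df = 3, p = 0.394489, fail to reject H0.


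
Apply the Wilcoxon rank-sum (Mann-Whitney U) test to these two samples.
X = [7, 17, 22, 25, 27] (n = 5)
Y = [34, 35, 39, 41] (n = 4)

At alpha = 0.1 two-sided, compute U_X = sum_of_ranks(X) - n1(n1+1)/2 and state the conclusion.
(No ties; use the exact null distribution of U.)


Step 1: Combine and sort all 9 observations; assign midranks.
sorted (value, group): (7,X), (17,X), (22,X), (25,X), (27,X), (34,Y), (35,Y), (39,Y), (41,Y)
ranks: 7->1, 17->2, 22->3, 25->4, 27->5, 34->6, 35->7, 39->8, 41->9
Step 2: Rank sum for X: R1 = 1 + 2 + 3 + 4 + 5 = 15.
Step 3: U_X = R1 - n1(n1+1)/2 = 15 - 5*6/2 = 15 - 15 = 0.
       U_Y = n1*n2 - U_X = 20 - 0 = 20.
Step 4: No ties, so the exact null distribution of U (based on enumerating the C(9,5) = 126 equally likely rank assignments) gives the two-sided p-value.
Step 5: p-value = 0.015873; compare to alpha = 0.1. reject H0.

U_X = 0, p = 0.015873, reject H0 at alpha = 0.1.


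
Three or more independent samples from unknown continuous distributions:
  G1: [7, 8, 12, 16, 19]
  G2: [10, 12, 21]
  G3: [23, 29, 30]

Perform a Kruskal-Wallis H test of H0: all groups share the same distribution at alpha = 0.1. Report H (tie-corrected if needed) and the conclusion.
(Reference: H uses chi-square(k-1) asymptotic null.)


Step 1: Combine all N = 11 observations and assign midranks.
sorted (value, group, rank): (7,G1,1), (8,G1,2), (10,G2,3), (12,G1,4.5), (12,G2,4.5), (16,G1,6), (19,G1,7), (21,G2,8), (23,G3,9), (29,G3,10), (30,G3,11)
Step 2: Sum ranks within each group.
R_1 = 20.5 (n_1 = 5)
R_2 = 15.5 (n_2 = 3)
R_3 = 30 (n_3 = 3)
Step 3: H = 12/(N(N+1)) * sum(R_i^2/n_i) - 3(N+1)
     = 12/(11*12) * (20.5^2/5 + 15.5^2/3 + 30^2/3) - 3*12
     = 0.090909 * 464.133 - 36
     = 6.193939.
Step 4: Ties present; correction factor C = 1 - 6/(11^3 - 11) = 0.995455. Corrected H = 6.193939 / 0.995455 = 6.222222.
Step 5: Under H0, H ~ chi^2(2); p-value = 0.044551.
Step 6: alpha = 0.1. reject H0.

H = 6.2222, df = 2, p = 0.044551, reject H0.


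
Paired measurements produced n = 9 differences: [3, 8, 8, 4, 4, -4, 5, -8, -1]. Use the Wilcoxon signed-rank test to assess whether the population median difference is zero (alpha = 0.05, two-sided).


Step 1: Drop any zero differences (none here) and take |d_i|.
|d| = [3, 8, 8, 4, 4, 4, 5, 8, 1]
Step 2: Midrank |d_i| (ties get averaged ranks).
ranks: |3|->2, |8|->8, |8|->8, |4|->4, |4|->4, |4|->4, |5|->6, |8|->8, |1|->1
Step 3: Attach original signs; sum ranks with positive sign and with negative sign.
W+ = 2 + 8 + 8 + 4 + 4 + 6 = 32
W- = 4 + 8 + 1 = 13
(Check: W+ + W- = 45 should equal n(n+1)/2 = 45.)
Step 4: Test statistic W = min(W+, W-) = 13.
Step 5: Ties in |d|, so use the tie-corrected normal approximation.
        E[W] = n(n+1)/4 = 9*10/4 = 22.5.
        Tie groups: |d|=4 (t=3), |d|=8 (t=3); sum(t^3 - t) = 48.
        Var[W] = n(n+1)(2n+1)/24 - sum(t^3-t)/48 = 1710/24 - 48/48 = 70.25.
        z = (W - E[W]) / sqrt(Var[W]) = (13 - 22.5) / 8.3815 = -1.1334.
        Two-sided p = 2*Phi(z) = 0.257027.
Step 6: alpha = 0.05. fail to reject H0.

W+ = 32, W- = 13, W = min = 13, p = 0.257027, fail to reject H0.


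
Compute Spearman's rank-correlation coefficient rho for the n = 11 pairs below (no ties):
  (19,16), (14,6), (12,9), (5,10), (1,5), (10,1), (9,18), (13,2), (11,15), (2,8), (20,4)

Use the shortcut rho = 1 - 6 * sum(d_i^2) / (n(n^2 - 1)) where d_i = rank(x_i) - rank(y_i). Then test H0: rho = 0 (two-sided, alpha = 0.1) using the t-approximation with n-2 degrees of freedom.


Step 1: Rank x and y separately (midranks; no ties here).
rank(x): 19->10, 14->9, 12->7, 5->3, 1->1, 10->5, 9->4, 13->8, 11->6, 2->2, 20->11
rank(y): 16->10, 6->5, 9->7, 10->8, 5->4, 1->1, 18->11, 2->2, 15->9, 8->6, 4->3
Step 2: d_i = R_x(i) - R_y(i); compute d_i^2.
  (10-10)^2=0, (9-5)^2=16, (7-7)^2=0, (3-8)^2=25, (1-4)^2=9, (5-1)^2=16, (4-11)^2=49, (8-2)^2=36, (6-9)^2=9, (2-6)^2=16, (11-3)^2=64
sum(d^2) = 240.
Step 3: rho = 1 - 6*240 / (11*(11^2 - 1)) = 1 - 1440/1320 = -0.090909.
Step 4: Under H0, t = rho * sqrt((n-2)/(1-rho^2)) = -0.2739 ~ t(9).
Step 5: Two-sided p-value from the t-distribution with 9 df = 0.790373.
Step 6: alpha = 0.1. fail to reject H0.

rho = -0.0909, p = 0.790373, fail to reject H0 at alpha = 0.1.


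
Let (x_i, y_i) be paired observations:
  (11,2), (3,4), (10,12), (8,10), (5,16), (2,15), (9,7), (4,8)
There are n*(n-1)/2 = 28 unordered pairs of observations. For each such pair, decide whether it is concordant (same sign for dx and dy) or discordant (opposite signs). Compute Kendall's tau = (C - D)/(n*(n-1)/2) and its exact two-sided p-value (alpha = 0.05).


Step 1: Enumerate the 28 unordered pairs (i,j) with i<j and classify each by sign(x_j-x_i) * sign(y_j-y_i).
  (1,2):dx=-8,dy=+2->D; (1,3):dx=-1,dy=+10->D; (1,4):dx=-3,dy=+8->D; (1,5):dx=-6,dy=+14->D
  (1,6):dx=-9,dy=+13->D; (1,7):dx=-2,dy=+5->D; (1,8):dx=-7,dy=+6->D; (2,3):dx=+7,dy=+8->C
  (2,4):dx=+5,dy=+6->C; (2,5):dx=+2,dy=+12->C; (2,6):dx=-1,dy=+11->D; (2,7):dx=+6,dy=+3->C
  (2,8):dx=+1,dy=+4->C; (3,4):dx=-2,dy=-2->C; (3,5):dx=-5,dy=+4->D; (3,6):dx=-8,dy=+3->D
  (3,7):dx=-1,dy=-5->C; (3,8):dx=-6,dy=-4->C; (4,5):dx=-3,dy=+6->D; (4,6):dx=-6,dy=+5->D
  (4,7):dx=+1,dy=-3->D; (4,8):dx=-4,dy=-2->C; (5,6):dx=-3,dy=-1->C; (5,7):dx=+4,dy=-9->D
  (5,8):dx=-1,dy=-8->C; (6,7):dx=+7,dy=-8->D; (6,8):dx=+2,dy=-7->D; (7,8):dx=-5,dy=+1->D
Step 2: C = 11, D = 17, total pairs = 28.
Step 3: tau = (C - D)/(n(n-1)/2) = (11 - 17)/28 = -0.214286.
Step 4: Exact two-sided p-value (enumerate n! = 40320 permutations of y under H0): p = 0.548413.
Step 5: alpha = 0.05. fail to reject H0.

tau_b = -0.2143 (C=11, D=17), p = 0.548413, fail to reject H0.


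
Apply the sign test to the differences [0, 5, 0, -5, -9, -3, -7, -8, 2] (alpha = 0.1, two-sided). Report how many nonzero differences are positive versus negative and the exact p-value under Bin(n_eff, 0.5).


Step 1: Discard zero differences. Original n = 9; n_eff = number of nonzero differences = 7.
Nonzero differences (with sign): +5, -5, -9, -3, -7, -8, +2
Step 2: Count signs: positive = 2, negative = 5.
Step 3: Under H0: P(positive) = 0.5, so the number of positives S ~ Bin(7, 0.5).
Step 4: Two-sided exact p-value = sum of Bin(7,0.5) probabilities at or below the observed probability = 0.453125.
Step 5: alpha = 0.1. fail to reject H0.

n_eff = 7, pos = 2, neg = 5, p = 0.453125, fail to reject H0.


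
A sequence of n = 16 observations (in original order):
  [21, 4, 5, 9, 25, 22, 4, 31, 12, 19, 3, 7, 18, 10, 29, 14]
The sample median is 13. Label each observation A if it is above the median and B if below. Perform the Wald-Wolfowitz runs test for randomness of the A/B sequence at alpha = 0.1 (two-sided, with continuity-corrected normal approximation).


Step 1: Compute median = 13; label A = above, B = below.
Labels in order: ABBBAABABABBABAA  (n_A = 8, n_B = 8)
Step 2: Count runs R = 11.
Step 3: Under H0 (random ordering), E[R] = 2*n_A*n_B/(n_A+n_B) + 1 = 2*8*8/16 + 1 = 9.0000.
        Var[R] = 2*n_A*n_B*(2*n_A*n_B - n_A - n_B) / ((n_A+n_B)^2 * (n_A+n_B-1)) = 14336/3840 = 3.7333.
        SD[R] = 1.9322.
Step 4: Continuity-corrected z = (R - 0.5 - E[R]) / SD[R] = (11 - 0.5 - 9.0000) / 1.9322 = 0.7763.
Step 5: Two-sided p-value via normal approximation = 2*(1 - Phi(|z|)) = 0.437558.
Step 6: alpha = 0.1. fail to reject H0.

R = 11, z = 0.7763, p = 0.437558, fail to reject H0.


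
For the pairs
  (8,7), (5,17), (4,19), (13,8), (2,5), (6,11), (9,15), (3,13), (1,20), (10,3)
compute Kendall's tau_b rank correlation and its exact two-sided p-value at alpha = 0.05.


Step 1: Enumerate the 45 unordered pairs (i,j) with i<j and classify each by sign(x_j-x_i) * sign(y_j-y_i).
  (1,2):dx=-3,dy=+10->D; (1,3):dx=-4,dy=+12->D; (1,4):dx=+5,dy=+1->C; (1,5):dx=-6,dy=-2->C
  (1,6):dx=-2,dy=+4->D; (1,7):dx=+1,dy=+8->C; (1,8):dx=-5,dy=+6->D; (1,9):dx=-7,dy=+13->D
  (1,10):dx=+2,dy=-4->D; (2,3):dx=-1,dy=+2->D; (2,4):dx=+8,dy=-9->D; (2,5):dx=-3,dy=-12->C
  (2,6):dx=+1,dy=-6->D; (2,7):dx=+4,dy=-2->D; (2,8):dx=-2,dy=-4->C; (2,9):dx=-4,dy=+3->D
  (2,10):dx=+5,dy=-14->D; (3,4):dx=+9,dy=-11->D; (3,5):dx=-2,dy=-14->C; (3,6):dx=+2,dy=-8->D
  (3,7):dx=+5,dy=-4->D; (3,8):dx=-1,dy=-6->C; (3,9):dx=-3,dy=+1->D; (3,10):dx=+6,dy=-16->D
  (4,5):dx=-11,dy=-3->C; (4,6):dx=-7,dy=+3->D; (4,7):dx=-4,dy=+7->D; (4,8):dx=-10,dy=+5->D
  (4,9):dx=-12,dy=+12->D; (4,10):dx=-3,dy=-5->C; (5,6):dx=+4,dy=+6->C; (5,7):dx=+7,dy=+10->C
  (5,8):dx=+1,dy=+8->C; (5,9):dx=-1,dy=+15->D; (5,10):dx=+8,dy=-2->D; (6,7):dx=+3,dy=+4->C
  (6,8):dx=-3,dy=+2->D; (6,9):dx=-5,dy=+9->D; (6,10):dx=+4,dy=-8->D; (7,8):dx=-6,dy=-2->C
  (7,9):dx=-8,dy=+5->D; (7,10):dx=+1,dy=-12->D; (8,9):dx=-2,dy=+7->D; (8,10):dx=+7,dy=-10->D
  (9,10):dx=+9,dy=-17->D
Step 2: C = 14, D = 31, total pairs = 45.
Step 3: tau = (C - D)/(n(n-1)/2) = (14 - 31)/45 = -0.377778.
Step 4: Exact two-sided p-value (enumerate n! = 3628800 permutations of y under H0): p = 0.155742.
Step 5: alpha = 0.05. fail to reject H0.

tau_b = -0.3778 (C=14, D=31), p = 0.155742, fail to reject H0.


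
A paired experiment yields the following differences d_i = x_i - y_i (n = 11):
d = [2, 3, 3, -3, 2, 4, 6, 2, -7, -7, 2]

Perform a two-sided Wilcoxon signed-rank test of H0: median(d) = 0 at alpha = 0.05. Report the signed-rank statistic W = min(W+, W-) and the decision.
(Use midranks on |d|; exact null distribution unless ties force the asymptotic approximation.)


Step 1: Drop any zero differences (none here) and take |d_i|.
|d| = [2, 3, 3, 3, 2, 4, 6, 2, 7, 7, 2]
Step 2: Midrank |d_i| (ties get averaged ranks).
ranks: |2|->2.5, |3|->6, |3|->6, |3|->6, |2|->2.5, |4|->8, |6|->9, |2|->2.5, |7|->10.5, |7|->10.5, |2|->2.5
Step 3: Attach original signs; sum ranks with positive sign and with negative sign.
W+ = 2.5 + 6 + 6 + 2.5 + 8 + 9 + 2.5 + 2.5 = 39
W- = 6 + 10.5 + 10.5 = 27
(Check: W+ + W- = 66 should equal n(n+1)/2 = 66.)
Step 4: Test statistic W = min(W+, W-) = 27.
Step 5: Ties in |d|, so use the tie-corrected normal approximation.
        E[W] = n(n+1)/4 = 11*12/4 = 33.
        Tie groups: |d|=2 (t=4), |d|=3 (t=3), |d|=7 (t=2); sum(t^3 - t) = 90.
        Var[W] = n(n+1)(2n+1)/24 - sum(t^3-t)/48 = 3036/24 - 90/48 = 124.625.
        z = (W - E[W]) / sqrt(Var[W]) = (27 - 33) / 11.1636 = -0.5375.
        Two-sided p = 2*Phi(z) = 0.590948.
Step 6: alpha = 0.05. fail to reject H0.

W+ = 39, W- = 27, W = min = 27, p = 0.590948, fail to reject H0.


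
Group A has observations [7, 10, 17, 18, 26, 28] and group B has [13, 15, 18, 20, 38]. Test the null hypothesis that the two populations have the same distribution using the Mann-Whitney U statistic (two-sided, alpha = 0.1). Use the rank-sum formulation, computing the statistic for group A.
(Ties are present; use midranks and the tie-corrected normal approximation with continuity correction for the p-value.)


Step 1: Combine and sort all 11 observations; assign midranks.
sorted (value, group): (7,X), (10,X), (13,Y), (15,Y), (17,X), (18,X), (18,Y), (20,Y), (26,X), (28,X), (38,Y)
ranks: 7->1, 10->2, 13->3, 15->4, 17->5, 18->6.5, 18->6.5, 20->8, 26->9, 28->10, 38->11
Step 2: Rank sum for X: R1 = 1 + 2 + 5 + 6.5 + 9 + 10 = 33.5.
Step 3: U_X = R1 - n1(n1+1)/2 = 33.5 - 6*7/2 = 33.5 - 21 = 12.5.
       U_Y = n1*n2 - U_X = 30 - 12.5 = 17.5.
Step 4: Ties are present, so use the tie-corrected normal approximation (with continuity correction) for the p-value.
Step 5: p-value = 0.714379; compare to alpha = 0.1. fail to reject H0.

U_X = 12.5, p = 0.714379, fail to reject H0 at alpha = 0.1.
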